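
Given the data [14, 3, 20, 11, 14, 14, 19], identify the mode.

14

Step 1: Count the frequency of each value:
  3: appears 1 time(s)
  11: appears 1 time(s)
  14: appears 3 time(s)
  19: appears 1 time(s)
  20: appears 1 time(s)
Step 2: The value 14 appears most frequently (3 times).
Step 3: Mode = 14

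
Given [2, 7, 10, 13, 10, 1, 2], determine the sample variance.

22.9524

Step 1: Compute the mean: (2 + 7 + 10 + 13 + 10 + 1 + 2) / 7 = 6.4286
Step 2: Compute squared deviations from the mean:
  (2 - 6.4286)^2 = 19.6122
  (7 - 6.4286)^2 = 0.3265
  (10 - 6.4286)^2 = 12.7551
  (13 - 6.4286)^2 = 43.1837
  (10 - 6.4286)^2 = 12.7551
  (1 - 6.4286)^2 = 29.4694
  (2 - 6.4286)^2 = 19.6122
Step 3: Sum of squared deviations = 137.7143
Step 4: Sample variance = 137.7143 / 6 = 22.9524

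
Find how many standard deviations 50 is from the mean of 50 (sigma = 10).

0

Step 1: Recall the z-score formula: z = (x - mu) / sigma
Step 2: Substitute values: z = (50 - 50) / 10
Step 3: z = 0 / 10 = 0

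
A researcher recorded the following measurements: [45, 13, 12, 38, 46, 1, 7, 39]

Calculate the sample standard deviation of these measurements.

18.5891

Step 1: Compute the mean: 25.125
Step 2: Sum of squared deviations from the mean: 2418.875
Step 3: Sample variance = 2418.875 / 7 = 345.5536
Step 4: Standard deviation = sqrt(345.5536) = 18.5891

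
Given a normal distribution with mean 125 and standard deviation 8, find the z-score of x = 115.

-1.25

Step 1: Recall the z-score formula: z = (x - mu) / sigma
Step 2: Substitute values: z = (115 - 125) / 8
Step 3: z = -10 / 8 = -1.25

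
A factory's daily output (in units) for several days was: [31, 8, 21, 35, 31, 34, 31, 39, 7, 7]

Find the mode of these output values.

31

Step 1: Count the frequency of each value:
  7: appears 2 time(s)
  8: appears 1 time(s)
  21: appears 1 time(s)
  31: appears 3 time(s)
  34: appears 1 time(s)
  35: appears 1 time(s)
  39: appears 1 time(s)
Step 2: The value 31 appears most frequently (3 times).
Step 3: Mode = 31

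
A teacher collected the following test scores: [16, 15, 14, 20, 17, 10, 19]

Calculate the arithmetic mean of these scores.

15.8571

Step 1: Sum all values: 16 + 15 + 14 + 20 + 17 + 10 + 19 = 111
Step 2: Count the number of values: n = 7
Step 3: Mean = sum / n = 111 / 7 = 15.8571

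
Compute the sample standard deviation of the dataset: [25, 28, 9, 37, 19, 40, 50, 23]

12.9773

Step 1: Compute the mean: 28.875
Step 2: Sum of squared deviations from the mean: 1178.875
Step 3: Sample variance = 1178.875 / 7 = 168.4107
Step 4: Standard deviation = sqrt(168.4107) = 12.9773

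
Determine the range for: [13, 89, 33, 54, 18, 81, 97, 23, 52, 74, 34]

84

Step 1: Identify the maximum value: max = 97
Step 2: Identify the minimum value: min = 13
Step 3: Range = max - min = 97 - 13 = 84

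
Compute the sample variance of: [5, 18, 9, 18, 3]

50.3

Step 1: Compute the mean: (5 + 18 + 9 + 18 + 3) / 5 = 10.6
Step 2: Compute squared deviations from the mean:
  (5 - 10.6)^2 = 31.36
  (18 - 10.6)^2 = 54.76
  (9 - 10.6)^2 = 2.56
  (18 - 10.6)^2 = 54.76
  (3 - 10.6)^2 = 57.76
Step 3: Sum of squared deviations = 201.2
Step 4: Sample variance = 201.2 / 4 = 50.3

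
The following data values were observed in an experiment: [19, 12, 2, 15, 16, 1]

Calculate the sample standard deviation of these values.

7.5741

Step 1: Compute the mean: 10.8333
Step 2: Sum of squared deviations from the mean: 286.8333
Step 3: Sample variance = 286.8333 / 5 = 57.3667
Step 4: Standard deviation = sqrt(57.3667) = 7.5741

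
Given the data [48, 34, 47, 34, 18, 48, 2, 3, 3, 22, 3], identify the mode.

3

Step 1: Count the frequency of each value:
  2: appears 1 time(s)
  3: appears 3 time(s)
  18: appears 1 time(s)
  22: appears 1 time(s)
  34: appears 2 time(s)
  47: appears 1 time(s)
  48: appears 2 time(s)
Step 2: The value 3 appears most frequently (3 times).
Step 3: Mode = 3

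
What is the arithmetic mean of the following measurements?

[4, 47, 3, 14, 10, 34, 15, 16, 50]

21.4444

Step 1: Sum all values: 4 + 47 + 3 + 14 + 10 + 34 + 15 + 16 + 50 = 193
Step 2: Count the number of values: n = 9
Step 3: Mean = sum / n = 193 / 9 = 21.4444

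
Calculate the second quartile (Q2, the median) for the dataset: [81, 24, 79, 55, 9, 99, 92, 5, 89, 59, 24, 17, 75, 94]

67

Step 1: Sort the data: [5, 9, 17, 24, 24, 55, 59, 75, 79, 81, 89, 92, 94, 99]
Step 2: n = 14
Step 3: Q2 is the median. Since n is even, it is the average of the values at positions 7 and 8:
  Q2 = (59 + 75) / 2 = 67
Step 4: Q2 = 67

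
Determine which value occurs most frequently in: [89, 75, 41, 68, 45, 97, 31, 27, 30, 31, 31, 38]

31

Step 1: Count the frequency of each value:
  27: appears 1 time(s)
  30: appears 1 time(s)
  31: appears 3 time(s)
  38: appears 1 time(s)
  41: appears 1 time(s)
  45: appears 1 time(s)
  68: appears 1 time(s)
  75: appears 1 time(s)
  89: appears 1 time(s)
  97: appears 1 time(s)
Step 2: The value 31 appears most frequently (3 times).
Step 3: Mode = 31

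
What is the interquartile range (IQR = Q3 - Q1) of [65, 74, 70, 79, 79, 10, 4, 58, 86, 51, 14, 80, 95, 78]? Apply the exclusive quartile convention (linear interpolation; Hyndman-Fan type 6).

37.5

Step 1: Sort the data: [4, 10, 14, 51, 58, 65, 70, 74, 78, 79, 79, 80, 86, 95]
Step 2: n = 14
Step 3: Using the exclusive quartile method:
  Q1 = 41.75
  Q2 (median) = 72
  Q3 = 79.25
  IQR = Q3 - Q1 = 79.25 - 41.75 = 37.5
Step 4: IQR = 37.5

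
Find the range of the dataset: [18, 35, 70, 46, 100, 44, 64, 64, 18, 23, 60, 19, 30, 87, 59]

82

Step 1: Identify the maximum value: max = 100
Step 2: Identify the minimum value: min = 18
Step 3: Range = max - min = 100 - 18 = 82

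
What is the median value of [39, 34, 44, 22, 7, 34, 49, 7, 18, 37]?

34

Step 1: Sort the data in ascending order: [7, 7, 18, 22, 34, 34, 37, 39, 44, 49]
Step 2: The number of values is n = 10.
Step 3: Since n is even, the median is the average of positions 5 and 6:
  Median = (34 + 34) / 2 = 34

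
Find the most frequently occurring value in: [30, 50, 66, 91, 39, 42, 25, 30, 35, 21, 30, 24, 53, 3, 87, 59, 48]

30

Step 1: Count the frequency of each value:
  3: appears 1 time(s)
  21: appears 1 time(s)
  24: appears 1 time(s)
  25: appears 1 time(s)
  30: appears 3 time(s)
  35: appears 1 time(s)
  39: appears 1 time(s)
  42: appears 1 time(s)
  48: appears 1 time(s)
  50: appears 1 time(s)
  53: appears 1 time(s)
  59: appears 1 time(s)
  66: appears 1 time(s)
  87: appears 1 time(s)
  91: appears 1 time(s)
Step 2: The value 30 appears most frequently (3 times).
Step 3: Mode = 30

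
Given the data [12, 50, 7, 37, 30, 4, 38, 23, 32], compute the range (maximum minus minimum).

46

Step 1: Identify the maximum value: max = 50
Step 2: Identify the minimum value: min = 4
Step 3: Range = max - min = 50 - 4 = 46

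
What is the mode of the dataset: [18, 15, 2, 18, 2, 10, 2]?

2

Step 1: Count the frequency of each value:
  2: appears 3 time(s)
  10: appears 1 time(s)
  15: appears 1 time(s)
  18: appears 2 time(s)
Step 2: The value 2 appears most frequently (3 times).
Step 3: Mode = 2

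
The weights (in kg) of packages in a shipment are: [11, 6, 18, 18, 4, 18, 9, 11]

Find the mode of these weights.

18

Step 1: Count the frequency of each value:
  4: appears 1 time(s)
  6: appears 1 time(s)
  9: appears 1 time(s)
  11: appears 2 time(s)
  18: appears 3 time(s)
Step 2: The value 18 appears most frequently (3 times).
Step 3: Mode = 18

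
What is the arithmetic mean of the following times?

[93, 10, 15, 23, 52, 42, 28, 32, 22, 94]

41.1

Step 1: Sum all values: 93 + 10 + 15 + 23 + 52 + 42 + 28 + 32 + 22 + 94 = 411
Step 2: Count the number of values: n = 10
Step 3: Mean = sum / n = 411 / 10 = 41.1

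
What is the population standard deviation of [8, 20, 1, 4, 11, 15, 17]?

6.446

Step 1: Compute the mean: 10.8571
Step 2: Sum of squared deviations from the mean: 290.8571
Step 3: Population variance = 290.8571 / 7 = 41.551
Step 4: Standard deviation = sqrt(41.551) = 6.446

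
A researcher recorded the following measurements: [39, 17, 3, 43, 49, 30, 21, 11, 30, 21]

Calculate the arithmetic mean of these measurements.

26.4

Step 1: Sum all values: 39 + 17 + 3 + 43 + 49 + 30 + 21 + 11 + 30 + 21 = 264
Step 2: Count the number of values: n = 10
Step 3: Mean = sum / n = 264 / 10 = 26.4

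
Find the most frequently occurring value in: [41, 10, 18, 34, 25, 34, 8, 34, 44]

34

Step 1: Count the frequency of each value:
  8: appears 1 time(s)
  10: appears 1 time(s)
  18: appears 1 time(s)
  25: appears 1 time(s)
  34: appears 3 time(s)
  41: appears 1 time(s)
  44: appears 1 time(s)
Step 2: The value 34 appears most frequently (3 times).
Step 3: Mode = 34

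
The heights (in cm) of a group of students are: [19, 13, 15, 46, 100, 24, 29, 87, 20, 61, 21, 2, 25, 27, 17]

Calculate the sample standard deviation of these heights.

28.0267

Step 1: Compute the mean: 33.7333
Step 2: Sum of squared deviations from the mean: 10996.9333
Step 3: Sample variance = 10996.9333 / 14 = 785.4952
Step 4: Standard deviation = sqrt(785.4952) = 28.0267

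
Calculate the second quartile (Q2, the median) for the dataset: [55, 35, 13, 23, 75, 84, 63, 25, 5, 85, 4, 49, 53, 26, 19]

35

Step 1: Sort the data: [4, 5, 13, 19, 23, 25, 26, 35, 49, 53, 55, 63, 75, 84, 85]
Step 2: n = 15
Step 3: Q2 is the median. Since n is odd, it is the middle value at position 8: 35
Step 4: Q2 = 35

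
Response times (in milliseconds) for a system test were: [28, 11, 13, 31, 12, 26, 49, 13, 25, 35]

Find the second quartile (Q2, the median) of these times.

25.5

Step 1: Sort the data: [11, 12, 13, 13, 25, 26, 28, 31, 35, 49]
Step 2: n = 10
Step 3: Q2 is the median. Since n is even, it is the average of the values at positions 5 and 6:
  Q2 = (25 + 26) / 2 = 25.5
Step 4: Q2 = 25.5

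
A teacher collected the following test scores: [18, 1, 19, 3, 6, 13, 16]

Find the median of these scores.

13

Step 1: Sort the data in ascending order: [1, 3, 6, 13, 16, 18, 19]
Step 2: The number of values is n = 7.
Step 3: Since n is odd, the median is the middle value at position 4: 13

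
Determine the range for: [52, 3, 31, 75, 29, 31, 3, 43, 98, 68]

95

Step 1: Identify the maximum value: max = 98
Step 2: Identify the minimum value: min = 3
Step 3: Range = max - min = 98 - 3 = 95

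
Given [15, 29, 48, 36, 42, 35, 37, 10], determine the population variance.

148.25

Step 1: Compute the mean: (15 + 29 + 48 + 36 + 42 + 35 + 37 + 10) / 8 = 31.5
Step 2: Compute squared deviations from the mean:
  (15 - 31.5)^2 = 272.25
  (29 - 31.5)^2 = 6.25
  (48 - 31.5)^2 = 272.25
  (36 - 31.5)^2 = 20.25
  (42 - 31.5)^2 = 110.25
  (35 - 31.5)^2 = 12.25
  (37 - 31.5)^2 = 30.25
  (10 - 31.5)^2 = 462.25
Step 3: Sum of squared deviations = 1186
Step 4: Population variance = 1186 / 8 = 148.25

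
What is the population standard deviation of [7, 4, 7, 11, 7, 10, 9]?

2.1665

Step 1: Compute the mean: 7.8571
Step 2: Sum of squared deviations from the mean: 32.8571
Step 3: Population variance = 32.8571 / 7 = 4.6939
Step 4: Standard deviation = sqrt(4.6939) = 2.1665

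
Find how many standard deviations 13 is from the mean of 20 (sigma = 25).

-0.28

Step 1: Recall the z-score formula: z = (x - mu) / sigma
Step 2: Substitute values: z = (13 - 20) / 25
Step 3: z = -7 / 25 = -0.28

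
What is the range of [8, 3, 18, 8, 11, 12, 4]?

15

Step 1: Identify the maximum value: max = 18
Step 2: Identify the minimum value: min = 3
Step 3: Range = max - min = 18 - 3 = 15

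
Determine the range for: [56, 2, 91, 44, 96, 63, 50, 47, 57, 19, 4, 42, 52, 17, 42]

94

Step 1: Identify the maximum value: max = 96
Step 2: Identify the minimum value: min = 2
Step 3: Range = max - min = 96 - 2 = 94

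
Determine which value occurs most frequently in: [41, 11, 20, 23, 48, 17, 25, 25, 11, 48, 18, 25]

25

Step 1: Count the frequency of each value:
  11: appears 2 time(s)
  17: appears 1 time(s)
  18: appears 1 time(s)
  20: appears 1 time(s)
  23: appears 1 time(s)
  25: appears 3 time(s)
  41: appears 1 time(s)
  48: appears 2 time(s)
Step 2: The value 25 appears most frequently (3 times).
Step 3: Mode = 25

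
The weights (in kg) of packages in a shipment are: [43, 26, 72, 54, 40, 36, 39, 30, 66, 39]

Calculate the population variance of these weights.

201.65

Step 1: Compute the mean: (43 + 26 + 72 + 54 + 40 + 36 + 39 + 30 + 66 + 39) / 10 = 44.5
Step 2: Compute squared deviations from the mean:
  (43 - 44.5)^2 = 2.25
  (26 - 44.5)^2 = 342.25
  (72 - 44.5)^2 = 756.25
  (54 - 44.5)^2 = 90.25
  (40 - 44.5)^2 = 20.25
  (36 - 44.5)^2 = 72.25
  (39 - 44.5)^2 = 30.25
  (30 - 44.5)^2 = 210.25
  (66 - 44.5)^2 = 462.25
  (39 - 44.5)^2 = 30.25
Step 3: Sum of squared deviations = 2016.5
Step 4: Population variance = 2016.5 / 10 = 201.65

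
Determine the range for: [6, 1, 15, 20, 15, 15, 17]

19

Step 1: Identify the maximum value: max = 20
Step 2: Identify the minimum value: min = 1
Step 3: Range = max - min = 20 - 1 = 19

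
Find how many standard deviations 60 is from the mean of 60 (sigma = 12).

0

Step 1: Recall the z-score formula: z = (x - mu) / sigma
Step 2: Substitute values: z = (60 - 60) / 12
Step 3: z = 0 / 12 = 0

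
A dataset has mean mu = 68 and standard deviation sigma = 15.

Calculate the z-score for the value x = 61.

-0.4667

Step 1: Recall the z-score formula: z = (x - mu) / sigma
Step 2: Substitute values: z = (61 - 68) / 15
Step 3: z = -7 / 15 = -0.4667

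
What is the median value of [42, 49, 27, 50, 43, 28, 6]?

42

Step 1: Sort the data in ascending order: [6, 27, 28, 42, 43, 49, 50]
Step 2: The number of values is n = 7.
Step 3: Since n is odd, the median is the middle value at position 4: 42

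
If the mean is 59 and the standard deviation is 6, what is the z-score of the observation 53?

-1

Step 1: Recall the z-score formula: z = (x - mu) / sigma
Step 2: Substitute values: z = (53 - 59) / 6
Step 3: z = -6 / 6 = -1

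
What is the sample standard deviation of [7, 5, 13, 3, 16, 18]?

6.186

Step 1: Compute the mean: 10.3333
Step 2: Sum of squared deviations from the mean: 191.3333
Step 3: Sample variance = 191.3333 / 5 = 38.2667
Step 4: Standard deviation = sqrt(38.2667) = 6.186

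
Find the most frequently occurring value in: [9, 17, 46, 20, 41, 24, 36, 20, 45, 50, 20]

20

Step 1: Count the frequency of each value:
  9: appears 1 time(s)
  17: appears 1 time(s)
  20: appears 3 time(s)
  24: appears 1 time(s)
  36: appears 1 time(s)
  41: appears 1 time(s)
  45: appears 1 time(s)
  46: appears 1 time(s)
  50: appears 1 time(s)
Step 2: The value 20 appears most frequently (3 times).
Step 3: Mode = 20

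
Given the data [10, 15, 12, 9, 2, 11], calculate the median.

10.5

Step 1: Sort the data in ascending order: [2, 9, 10, 11, 12, 15]
Step 2: The number of values is n = 6.
Step 3: Since n is even, the median is the average of positions 3 and 4:
  Median = (10 + 11) / 2 = 10.5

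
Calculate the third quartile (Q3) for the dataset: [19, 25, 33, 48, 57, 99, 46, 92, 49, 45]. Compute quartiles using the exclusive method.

65.75

Step 1: Sort the data: [19, 25, 33, 45, 46, 48, 49, 57, 92, 99]
Step 2: n = 10
Step 3: Using the exclusive quartile method:
  Q1 = 31
  Q2 (median) = 47
  Q3 = 65.75
  IQR = Q3 - Q1 = 65.75 - 31 = 34.75
Step 4: Q3 = 65.75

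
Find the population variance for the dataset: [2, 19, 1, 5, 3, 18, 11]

49.6735

Step 1: Compute the mean: (2 + 19 + 1 + 5 + 3 + 18 + 11) / 7 = 8.4286
Step 2: Compute squared deviations from the mean:
  (2 - 8.4286)^2 = 41.3265
  (19 - 8.4286)^2 = 111.7551
  (1 - 8.4286)^2 = 55.1837
  (5 - 8.4286)^2 = 11.7551
  (3 - 8.4286)^2 = 29.4694
  (18 - 8.4286)^2 = 91.6122
  (11 - 8.4286)^2 = 6.6122
Step 3: Sum of squared deviations = 347.7143
Step 4: Population variance = 347.7143 / 7 = 49.6735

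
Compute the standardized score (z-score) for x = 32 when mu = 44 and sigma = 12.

-1

Step 1: Recall the z-score formula: z = (x - mu) / sigma
Step 2: Substitute values: z = (32 - 44) / 12
Step 3: z = -12 / 12 = -1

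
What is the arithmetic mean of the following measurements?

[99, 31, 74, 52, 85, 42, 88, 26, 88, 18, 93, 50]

62.1667

Step 1: Sum all values: 99 + 31 + 74 + 52 + 85 + 42 + 88 + 26 + 88 + 18 + 93 + 50 = 746
Step 2: Count the number of values: n = 12
Step 3: Mean = sum / n = 746 / 12 = 62.1667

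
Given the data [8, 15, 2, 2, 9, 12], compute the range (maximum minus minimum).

13

Step 1: Identify the maximum value: max = 15
Step 2: Identify the minimum value: min = 2
Step 3: Range = max - min = 15 - 2 = 13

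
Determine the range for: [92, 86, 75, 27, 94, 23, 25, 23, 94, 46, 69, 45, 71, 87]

71

Step 1: Identify the maximum value: max = 94
Step 2: Identify the minimum value: min = 23
Step 3: Range = max - min = 94 - 23 = 71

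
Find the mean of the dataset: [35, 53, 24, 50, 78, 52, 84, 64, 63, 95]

59.8

Step 1: Sum all values: 35 + 53 + 24 + 50 + 78 + 52 + 84 + 64 + 63 + 95 = 598
Step 2: Count the number of values: n = 10
Step 3: Mean = sum / n = 598 / 10 = 59.8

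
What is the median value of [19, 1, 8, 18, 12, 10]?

11

Step 1: Sort the data in ascending order: [1, 8, 10, 12, 18, 19]
Step 2: The number of values is n = 6.
Step 3: Since n is even, the median is the average of positions 3 and 4:
  Median = (10 + 12) / 2 = 11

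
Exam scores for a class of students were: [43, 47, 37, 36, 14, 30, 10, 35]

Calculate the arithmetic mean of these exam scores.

31.5

Step 1: Sum all values: 43 + 47 + 37 + 36 + 14 + 30 + 10 + 35 = 252
Step 2: Count the number of values: n = 8
Step 3: Mean = sum / n = 252 / 8 = 31.5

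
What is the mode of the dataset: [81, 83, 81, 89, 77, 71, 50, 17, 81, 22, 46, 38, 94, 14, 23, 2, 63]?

81

Step 1: Count the frequency of each value:
  2: appears 1 time(s)
  14: appears 1 time(s)
  17: appears 1 time(s)
  22: appears 1 time(s)
  23: appears 1 time(s)
  38: appears 1 time(s)
  46: appears 1 time(s)
  50: appears 1 time(s)
  63: appears 1 time(s)
  71: appears 1 time(s)
  77: appears 1 time(s)
  81: appears 3 time(s)
  83: appears 1 time(s)
  89: appears 1 time(s)
  94: appears 1 time(s)
Step 2: The value 81 appears most frequently (3 times).
Step 3: Mode = 81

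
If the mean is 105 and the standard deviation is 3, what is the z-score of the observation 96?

-3

Step 1: Recall the z-score formula: z = (x - mu) / sigma
Step 2: Substitute values: z = (96 - 105) / 3
Step 3: z = -9 / 3 = -3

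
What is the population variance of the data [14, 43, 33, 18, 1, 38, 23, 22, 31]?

150.1728

Step 1: Compute the mean: (14 + 43 + 33 + 18 + 1 + 38 + 23 + 22 + 31) / 9 = 24.7778
Step 2: Compute squared deviations from the mean:
  (14 - 24.7778)^2 = 116.1605
  (43 - 24.7778)^2 = 332.0494
  (33 - 24.7778)^2 = 67.6049
  (18 - 24.7778)^2 = 45.9383
  (1 - 24.7778)^2 = 565.3827
  (38 - 24.7778)^2 = 174.8272
  (23 - 24.7778)^2 = 3.1605
  (22 - 24.7778)^2 = 7.716
  (31 - 24.7778)^2 = 38.716
Step 3: Sum of squared deviations = 1351.5556
Step 4: Population variance = 1351.5556 / 9 = 150.1728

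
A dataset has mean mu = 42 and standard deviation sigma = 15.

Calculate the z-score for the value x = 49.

0.4667

Step 1: Recall the z-score formula: z = (x - mu) / sigma
Step 2: Substitute values: z = (49 - 42) / 15
Step 3: z = 7 / 15 = 0.4667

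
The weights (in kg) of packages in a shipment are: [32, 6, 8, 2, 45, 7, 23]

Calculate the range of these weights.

43

Step 1: Identify the maximum value: max = 45
Step 2: Identify the minimum value: min = 2
Step 3: Range = max - min = 45 - 2 = 43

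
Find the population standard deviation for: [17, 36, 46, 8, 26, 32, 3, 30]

13.5716

Step 1: Compute the mean: 24.75
Step 2: Sum of squared deviations from the mean: 1473.5
Step 3: Population variance = 1473.5 / 8 = 184.1875
Step 4: Standard deviation = sqrt(184.1875) = 13.5716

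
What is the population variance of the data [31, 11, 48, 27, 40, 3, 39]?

226.8163

Step 1: Compute the mean: (31 + 11 + 48 + 27 + 40 + 3 + 39) / 7 = 28.4286
Step 2: Compute squared deviations from the mean:
  (31 - 28.4286)^2 = 6.6122
  (11 - 28.4286)^2 = 303.7551
  (48 - 28.4286)^2 = 383.0408
  (27 - 28.4286)^2 = 2.0408
  (40 - 28.4286)^2 = 133.898
  (3 - 28.4286)^2 = 646.6122
  (39 - 28.4286)^2 = 111.7551
Step 3: Sum of squared deviations = 1587.7143
Step 4: Population variance = 1587.7143 / 7 = 226.8163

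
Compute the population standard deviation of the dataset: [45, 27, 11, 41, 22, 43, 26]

11.7195

Step 1: Compute the mean: 30.7143
Step 2: Sum of squared deviations from the mean: 961.4286
Step 3: Population variance = 961.4286 / 7 = 137.3469
Step 4: Standard deviation = sqrt(137.3469) = 11.7195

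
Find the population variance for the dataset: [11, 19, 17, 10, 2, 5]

36.2222

Step 1: Compute the mean: (11 + 19 + 17 + 10 + 2 + 5) / 6 = 10.6667
Step 2: Compute squared deviations from the mean:
  (11 - 10.6667)^2 = 0.1111
  (19 - 10.6667)^2 = 69.4444
  (17 - 10.6667)^2 = 40.1111
  (10 - 10.6667)^2 = 0.4444
  (2 - 10.6667)^2 = 75.1111
  (5 - 10.6667)^2 = 32.1111
Step 3: Sum of squared deviations = 217.3333
Step 4: Population variance = 217.3333 / 6 = 36.2222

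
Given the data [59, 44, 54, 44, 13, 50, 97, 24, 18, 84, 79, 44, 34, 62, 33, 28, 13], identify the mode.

44

Step 1: Count the frequency of each value:
  13: appears 2 time(s)
  18: appears 1 time(s)
  24: appears 1 time(s)
  28: appears 1 time(s)
  33: appears 1 time(s)
  34: appears 1 time(s)
  44: appears 3 time(s)
  50: appears 1 time(s)
  54: appears 1 time(s)
  59: appears 1 time(s)
  62: appears 1 time(s)
  79: appears 1 time(s)
  84: appears 1 time(s)
  97: appears 1 time(s)
Step 2: The value 44 appears most frequently (3 times).
Step 3: Mode = 44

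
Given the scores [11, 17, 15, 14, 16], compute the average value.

14.6

Step 1: Sum all values: 11 + 17 + 15 + 14 + 16 = 73
Step 2: Count the number of values: n = 5
Step 3: Mean = sum / n = 73 / 5 = 14.6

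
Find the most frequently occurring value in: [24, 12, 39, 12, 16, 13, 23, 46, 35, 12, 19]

12

Step 1: Count the frequency of each value:
  12: appears 3 time(s)
  13: appears 1 time(s)
  16: appears 1 time(s)
  19: appears 1 time(s)
  23: appears 1 time(s)
  24: appears 1 time(s)
  35: appears 1 time(s)
  39: appears 1 time(s)
  46: appears 1 time(s)
Step 2: The value 12 appears most frequently (3 times).
Step 3: Mode = 12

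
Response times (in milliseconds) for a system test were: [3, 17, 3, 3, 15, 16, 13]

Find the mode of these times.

3

Step 1: Count the frequency of each value:
  3: appears 3 time(s)
  13: appears 1 time(s)
  15: appears 1 time(s)
  16: appears 1 time(s)
  17: appears 1 time(s)
Step 2: The value 3 appears most frequently (3 times).
Step 3: Mode = 3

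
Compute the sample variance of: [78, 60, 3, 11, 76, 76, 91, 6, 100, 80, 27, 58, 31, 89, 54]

1066.7143

Step 1: Compute the mean: (78 + 60 + 3 + 11 + 76 + 76 + 91 + 6 + 100 + 80 + 27 + 58 + 31 + 89 + 54) / 15 = 56
Step 2: Compute squared deviations from the mean:
  (78 - 56)^2 = 484
  (60 - 56)^2 = 16
  (3 - 56)^2 = 2809
  (11 - 56)^2 = 2025
  (76 - 56)^2 = 400
  (76 - 56)^2 = 400
  (91 - 56)^2 = 1225
  (6 - 56)^2 = 2500
  (100 - 56)^2 = 1936
  (80 - 56)^2 = 576
  (27 - 56)^2 = 841
  (58 - 56)^2 = 4
  (31 - 56)^2 = 625
  (89 - 56)^2 = 1089
  (54 - 56)^2 = 4
Step 3: Sum of squared deviations = 14934
Step 4: Sample variance = 14934 / 14 = 1066.7143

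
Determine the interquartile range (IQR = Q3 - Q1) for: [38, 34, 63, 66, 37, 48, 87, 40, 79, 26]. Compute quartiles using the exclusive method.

33

Step 1: Sort the data: [26, 34, 37, 38, 40, 48, 63, 66, 79, 87]
Step 2: n = 10
Step 3: Using the exclusive quartile method:
  Q1 = 36.25
  Q2 (median) = 44
  Q3 = 69.25
  IQR = Q3 - Q1 = 69.25 - 36.25 = 33
Step 4: IQR = 33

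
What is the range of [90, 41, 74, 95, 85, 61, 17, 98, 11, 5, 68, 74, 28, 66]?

93

Step 1: Identify the maximum value: max = 98
Step 2: Identify the minimum value: min = 5
Step 3: Range = max - min = 98 - 5 = 93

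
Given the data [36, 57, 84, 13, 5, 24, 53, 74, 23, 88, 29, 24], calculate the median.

32.5

Step 1: Sort the data in ascending order: [5, 13, 23, 24, 24, 29, 36, 53, 57, 74, 84, 88]
Step 2: The number of values is n = 12.
Step 3: Since n is even, the median is the average of positions 6 and 7:
  Median = (29 + 36) / 2 = 32.5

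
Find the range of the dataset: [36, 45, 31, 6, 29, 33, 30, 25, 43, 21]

39

Step 1: Identify the maximum value: max = 45
Step 2: Identify the minimum value: min = 6
Step 3: Range = max - min = 45 - 6 = 39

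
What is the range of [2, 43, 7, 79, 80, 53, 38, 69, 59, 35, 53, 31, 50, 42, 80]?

78

Step 1: Identify the maximum value: max = 80
Step 2: Identify the minimum value: min = 2
Step 3: Range = max - min = 80 - 2 = 78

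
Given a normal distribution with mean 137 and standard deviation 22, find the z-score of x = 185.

2.1818

Step 1: Recall the z-score formula: z = (x - mu) / sigma
Step 2: Substitute values: z = (185 - 137) / 22
Step 3: z = 48 / 22 = 2.1818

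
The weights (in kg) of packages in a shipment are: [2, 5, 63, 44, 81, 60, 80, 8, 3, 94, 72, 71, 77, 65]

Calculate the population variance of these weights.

1017.0255

Step 1: Compute the mean: (2 + 5 + 63 + 44 + 81 + 60 + 80 + 8 + 3 + 94 + 72 + 71 + 77 + 65) / 14 = 51.7857
Step 2: Compute squared deviations from the mean:
  (2 - 51.7857)^2 = 2478.6173
  (5 - 51.7857)^2 = 2188.9031
  (63 - 51.7857)^2 = 125.7602
  (44 - 51.7857)^2 = 60.6173
  (81 - 51.7857)^2 = 853.4745
  (60 - 51.7857)^2 = 67.4745
  (80 - 51.7857)^2 = 796.0459
  (8 - 51.7857)^2 = 1917.1888
  (3 - 51.7857)^2 = 2380.0459
  (94 - 51.7857)^2 = 1782.0459
  (72 - 51.7857)^2 = 408.6173
  (71 - 51.7857)^2 = 369.1888
  (77 - 51.7857)^2 = 635.7602
  (65 - 51.7857)^2 = 174.6173
Step 3: Sum of squared deviations = 14238.3571
Step 4: Population variance = 14238.3571 / 14 = 1017.0255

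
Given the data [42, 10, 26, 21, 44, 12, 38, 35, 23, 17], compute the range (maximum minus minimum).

34

Step 1: Identify the maximum value: max = 44
Step 2: Identify the minimum value: min = 10
Step 3: Range = max - min = 44 - 10 = 34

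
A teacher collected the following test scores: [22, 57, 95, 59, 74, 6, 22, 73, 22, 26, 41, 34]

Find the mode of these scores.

22

Step 1: Count the frequency of each value:
  6: appears 1 time(s)
  22: appears 3 time(s)
  26: appears 1 time(s)
  34: appears 1 time(s)
  41: appears 1 time(s)
  57: appears 1 time(s)
  59: appears 1 time(s)
  73: appears 1 time(s)
  74: appears 1 time(s)
  95: appears 1 time(s)
Step 2: The value 22 appears most frequently (3 times).
Step 3: Mode = 22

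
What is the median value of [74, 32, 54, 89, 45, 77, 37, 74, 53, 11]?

53.5

Step 1: Sort the data in ascending order: [11, 32, 37, 45, 53, 54, 74, 74, 77, 89]
Step 2: The number of values is n = 10.
Step 3: Since n is even, the median is the average of positions 5 and 6:
  Median = (53 + 54) / 2 = 53.5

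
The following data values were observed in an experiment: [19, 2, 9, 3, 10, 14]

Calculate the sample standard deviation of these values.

6.473

Step 1: Compute the mean: 9.5
Step 2: Sum of squared deviations from the mean: 209.5
Step 3: Sample variance = 209.5 / 5 = 41.9
Step 4: Standard deviation = sqrt(41.9) = 6.473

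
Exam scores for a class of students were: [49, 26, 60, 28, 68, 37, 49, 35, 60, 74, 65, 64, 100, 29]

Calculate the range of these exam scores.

74

Step 1: Identify the maximum value: max = 100
Step 2: Identify the minimum value: min = 26
Step 3: Range = max - min = 100 - 26 = 74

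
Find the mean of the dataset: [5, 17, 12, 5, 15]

10.8

Step 1: Sum all values: 5 + 17 + 12 + 5 + 15 = 54
Step 2: Count the number of values: n = 5
Step 3: Mean = sum / n = 54 / 5 = 10.8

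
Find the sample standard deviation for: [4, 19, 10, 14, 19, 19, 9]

5.9682

Step 1: Compute the mean: 13.4286
Step 2: Sum of squared deviations from the mean: 213.7143
Step 3: Sample variance = 213.7143 / 6 = 35.619
Step 4: Standard deviation = sqrt(35.619) = 5.9682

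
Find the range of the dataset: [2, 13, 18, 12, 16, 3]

16

Step 1: Identify the maximum value: max = 18
Step 2: Identify the minimum value: min = 2
Step 3: Range = max - min = 18 - 2 = 16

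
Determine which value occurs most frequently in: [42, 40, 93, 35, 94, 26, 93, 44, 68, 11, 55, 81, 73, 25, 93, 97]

93

Step 1: Count the frequency of each value:
  11: appears 1 time(s)
  25: appears 1 time(s)
  26: appears 1 time(s)
  35: appears 1 time(s)
  40: appears 1 time(s)
  42: appears 1 time(s)
  44: appears 1 time(s)
  55: appears 1 time(s)
  68: appears 1 time(s)
  73: appears 1 time(s)
  81: appears 1 time(s)
  93: appears 3 time(s)
  94: appears 1 time(s)
  97: appears 1 time(s)
Step 2: The value 93 appears most frequently (3 times).
Step 3: Mode = 93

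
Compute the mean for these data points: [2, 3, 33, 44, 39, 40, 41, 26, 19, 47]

29.4

Step 1: Sum all values: 2 + 3 + 33 + 44 + 39 + 40 + 41 + 26 + 19 + 47 = 294
Step 2: Count the number of values: n = 10
Step 3: Mean = sum / n = 294 / 10 = 29.4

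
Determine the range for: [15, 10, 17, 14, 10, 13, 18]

8

Step 1: Identify the maximum value: max = 18
Step 2: Identify the minimum value: min = 10
Step 3: Range = max - min = 18 - 10 = 8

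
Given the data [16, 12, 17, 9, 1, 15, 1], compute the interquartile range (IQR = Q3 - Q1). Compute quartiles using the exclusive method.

15

Step 1: Sort the data: [1, 1, 9, 12, 15, 16, 17]
Step 2: n = 7
Step 3: Using the exclusive quartile method:
  Q1 = 1
  Q2 (median) = 12
  Q3 = 16
  IQR = Q3 - Q1 = 16 - 1 = 15
Step 4: IQR = 15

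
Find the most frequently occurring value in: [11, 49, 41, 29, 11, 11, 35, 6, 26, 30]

11

Step 1: Count the frequency of each value:
  6: appears 1 time(s)
  11: appears 3 time(s)
  26: appears 1 time(s)
  29: appears 1 time(s)
  30: appears 1 time(s)
  35: appears 1 time(s)
  41: appears 1 time(s)
  49: appears 1 time(s)
Step 2: The value 11 appears most frequently (3 times).
Step 3: Mode = 11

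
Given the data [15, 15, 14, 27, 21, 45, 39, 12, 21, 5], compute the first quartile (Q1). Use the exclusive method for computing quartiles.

13.5

Step 1: Sort the data: [5, 12, 14, 15, 15, 21, 21, 27, 39, 45]
Step 2: n = 10
Step 3: Using the exclusive quartile method:
  Q1 = 13.5
  Q2 (median) = 18
  Q3 = 30
  IQR = Q3 - Q1 = 30 - 13.5 = 16.5
Step 4: Q1 = 13.5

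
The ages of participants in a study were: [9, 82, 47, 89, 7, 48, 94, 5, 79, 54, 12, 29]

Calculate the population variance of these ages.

1051.8542

Step 1: Compute the mean: (9 + 82 + 47 + 89 + 7 + 48 + 94 + 5 + 79 + 54 + 12 + 29) / 12 = 46.25
Step 2: Compute squared deviations from the mean:
  (9 - 46.25)^2 = 1387.5625
  (82 - 46.25)^2 = 1278.0625
  (47 - 46.25)^2 = 0.5625
  (89 - 46.25)^2 = 1827.5625
  (7 - 46.25)^2 = 1540.5625
  (48 - 46.25)^2 = 3.0625
  (94 - 46.25)^2 = 2280.0625
  (5 - 46.25)^2 = 1701.5625
  (79 - 46.25)^2 = 1072.5625
  (54 - 46.25)^2 = 60.0625
  (12 - 46.25)^2 = 1173.0625
  (29 - 46.25)^2 = 297.5625
Step 3: Sum of squared deviations = 12622.25
Step 4: Population variance = 12622.25 / 12 = 1051.8542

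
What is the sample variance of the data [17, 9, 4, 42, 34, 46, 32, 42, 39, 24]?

217.2111

Step 1: Compute the mean: (17 + 9 + 4 + 42 + 34 + 46 + 32 + 42 + 39 + 24) / 10 = 28.9
Step 2: Compute squared deviations from the mean:
  (17 - 28.9)^2 = 141.61
  (9 - 28.9)^2 = 396.01
  (4 - 28.9)^2 = 620.01
  (42 - 28.9)^2 = 171.61
  (34 - 28.9)^2 = 26.01
  (46 - 28.9)^2 = 292.41
  (32 - 28.9)^2 = 9.61
  (42 - 28.9)^2 = 171.61
  (39 - 28.9)^2 = 102.01
  (24 - 28.9)^2 = 24.01
Step 3: Sum of squared deviations = 1954.9
Step 4: Sample variance = 1954.9 / 9 = 217.2111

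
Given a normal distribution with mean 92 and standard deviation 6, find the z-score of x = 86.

-1

Step 1: Recall the z-score formula: z = (x - mu) / sigma
Step 2: Substitute values: z = (86 - 92) / 6
Step 3: z = -6 / 6 = -1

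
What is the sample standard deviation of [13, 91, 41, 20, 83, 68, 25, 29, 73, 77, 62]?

27.9623

Step 1: Compute the mean: 52.9091
Step 2: Sum of squared deviations from the mean: 7818.9091
Step 3: Sample variance = 7818.9091 / 10 = 781.8909
Step 4: Standard deviation = sqrt(781.8909) = 27.9623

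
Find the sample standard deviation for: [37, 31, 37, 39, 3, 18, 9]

14.7697

Step 1: Compute the mean: 24.8571
Step 2: Sum of squared deviations from the mean: 1308.8571
Step 3: Sample variance = 1308.8571 / 6 = 218.1429
Step 4: Standard deviation = sqrt(218.1429) = 14.7697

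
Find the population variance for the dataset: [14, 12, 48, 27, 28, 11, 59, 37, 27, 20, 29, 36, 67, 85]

446.4898

Step 1: Compute the mean: (14 + 12 + 48 + 27 + 28 + 11 + 59 + 37 + 27 + 20 + 29 + 36 + 67 + 85) / 14 = 35.7143
Step 2: Compute squared deviations from the mean:
  (14 - 35.7143)^2 = 471.5102
  (12 - 35.7143)^2 = 562.3673
  (48 - 35.7143)^2 = 150.9388
  (27 - 35.7143)^2 = 75.9388
  (28 - 35.7143)^2 = 59.5102
  (11 - 35.7143)^2 = 610.7959
  (59 - 35.7143)^2 = 542.2245
  (37 - 35.7143)^2 = 1.6531
  (27 - 35.7143)^2 = 75.9388
  (20 - 35.7143)^2 = 246.9388
  (29 - 35.7143)^2 = 45.0816
  (36 - 35.7143)^2 = 0.0816
  (67 - 35.7143)^2 = 978.7959
  (85 - 35.7143)^2 = 2429.0816
Step 3: Sum of squared deviations = 6250.8571
Step 4: Population variance = 6250.8571 / 14 = 446.4898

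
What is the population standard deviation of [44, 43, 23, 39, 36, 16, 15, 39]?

11.2076

Step 1: Compute the mean: 31.875
Step 2: Sum of squared deviations from the mean: 1004.875
Step 3: Population variance = 1004.875 / 8 = 125.6094
Step 4: Standard deviation = sqrt(125.6094) = 11.2076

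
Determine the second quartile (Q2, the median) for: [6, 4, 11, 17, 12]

11

Step 1: Sort the data: [4, 6, 11, 12, 17]
Step 2: n = 5
Step 3: Q2 is the median. Since n is odd, it is the middle value at position 3: 11
Step 4: Q2 = 11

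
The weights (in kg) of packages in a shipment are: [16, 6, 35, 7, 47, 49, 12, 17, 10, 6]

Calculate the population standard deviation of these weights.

15.9452

Step 1: Compute the mean: 20.5
Step 2: Sum of squared deviations from the mean: 2542.5
Step 3: Population variance = 2542.5 / 10 = 254.25
Step 4: Standard deviation = sqrt(254.25) = 15.9452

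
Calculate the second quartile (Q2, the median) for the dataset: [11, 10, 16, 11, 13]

11

Step 1: Sort the data: [10, 11, 11, 13, 16]
Step 2: n = 5
Step 3: Q2 is the median. Since n is odd, it is the middle value at position 3: 11
Step 4: Q2 = 11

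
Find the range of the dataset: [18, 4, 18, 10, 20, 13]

16

Step 1: Identify the maximum value: max = 20
Step 2: Identify the minimum value: min = 4
Step 3: Range = max - min = 20 - 4 = 16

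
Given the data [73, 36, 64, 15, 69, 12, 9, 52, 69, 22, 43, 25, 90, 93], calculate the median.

47.5

Step 1: Sort the data in ascending order: [9, 12, 15, 22, 25, 36, 43, 52, 64, 69, 69, 73, 90, 93]
Step 2: The number of values is n = 14.
Step 3: Since n is even, the median is the average of positions 7 and 8:
  Median = (43 + 52) / 2 = 47.5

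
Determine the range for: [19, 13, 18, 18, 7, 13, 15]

12

Step 1: Identify the maximum value: max = 19
Step 2: Identify the minimum value: min = 7
Step 3: Range = max - min = 19 - 7 = 12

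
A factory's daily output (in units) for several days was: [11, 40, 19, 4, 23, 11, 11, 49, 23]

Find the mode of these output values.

11

Step 1: Count the frequency of each value:
  4: appears 1 time(s)
  11: appears 3 time(s)
  19: appears 1 time(s)
  23: appears 2 time(s)
  40: appears 1 time(s)
  49: appears 1 time(s)
Step 2: The value 11 appears most frequently (3 times).
Step 3: Mode = 11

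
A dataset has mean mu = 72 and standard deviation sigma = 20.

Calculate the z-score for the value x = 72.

0

Step 1: Recall the z-score formula: z = (x - mu) / sigma
Step 2: Substitute values: z = (72 - 72) / 20
Step 3: z = 0 / 20 = 0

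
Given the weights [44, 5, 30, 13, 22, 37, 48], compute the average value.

28.4286

Step 1: Sum all values: 44 + 5 + 30 + 13 + 22 + 37 + 48 = 199
Step 2: Count the number of values: n = 7
Step 3: Mean = sum / n = 199 / 7 = 28.4286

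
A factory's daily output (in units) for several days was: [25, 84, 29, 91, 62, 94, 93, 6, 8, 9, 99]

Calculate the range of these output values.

93

Step 1: Identify the maximum value: max = 99
Step 2: Identify the minimum value: min = 6
Step 3: Range = max - min = 99 - 6 = 93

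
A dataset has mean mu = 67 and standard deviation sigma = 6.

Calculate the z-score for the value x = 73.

1

Step 1: Recall the z-score formula: z = (x - mu) / sigma
Step 2: Substitute values: z = (73 - 67) / 6
Step 3: z = 6 / 6 = 1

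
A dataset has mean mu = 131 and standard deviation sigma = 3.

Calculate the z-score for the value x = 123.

-2.6667

Step 1: Recall the z-score formula: z = (x - mu) / sigma
Step 2: Substitute values: z = (123 - 131) / 3
Step 3: z = -8 / 3 = -2.6667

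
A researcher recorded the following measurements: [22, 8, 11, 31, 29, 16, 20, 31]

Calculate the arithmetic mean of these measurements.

21

Step 1: Sum all values: 22 + 8 + 11 + 31 + 29 + 16 + 20 + 31 = 168
Step 2: Count the number of values: n = 8
Step 3: Mean = sum / n = 168 / 8 = 21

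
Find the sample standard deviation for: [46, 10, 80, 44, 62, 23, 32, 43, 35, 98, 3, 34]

27.1645

Step 1: Compute the mean: 42.5
Step 2: Sum of squared deviations from the mean: 8117
Step 3: Sample variance = 8117 / 11 = 737.9091
Step 4: Standard deviation = sqrt(737.9091) = 27.1645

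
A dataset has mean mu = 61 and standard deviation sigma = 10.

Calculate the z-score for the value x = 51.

-1

Step 1: Recall the z-score formula: z = (x - mu) / sigma
Step 2: Substitute values: z = (51 - 61) / 10
Step 3: z = -10 / 10 = -1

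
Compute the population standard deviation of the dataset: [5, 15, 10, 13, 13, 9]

3.2872

Step 1: Compute the mean: 10.8333
Step 2: Sum of squared deviations from the mean: 64.8333
Step 3: Population variance = 64.8333 / 6 = 10.8056
Step 4: Standard deviation = sqrt(10.8056) = 3.2872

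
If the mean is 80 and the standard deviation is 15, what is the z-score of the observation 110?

2

Step 1: Recall the z-score formula: z = (x - mu) / sigma
Step 2: Substitute values: z = (110 - 80) / 15
Step 3: z = 30 / 15 = 2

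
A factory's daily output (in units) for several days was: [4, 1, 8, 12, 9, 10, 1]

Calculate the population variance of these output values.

16.8163

Step 1: Compute the mean: (4 + 1 + 8 + 12 + 9 + 10 + 1) / 7 = 6.4286
Step 2: Compute squared deviations from the mean:
  (4 - 6.4286)^2 = 5.898
  (1 - 6.4286)^2 = 29.4694
  (8 - 6.4286)^2 = 2.4694
  (12 - 6.4286)^2 = 31.0408
  (9 - 6.4286)^2 = 6.6122
  (10 - 6.4286)^2 = 12.7551
  (1 - 6.4286)^2 = 29.4694
Step 3: Sum of squared deviations = 117.7143
Step 4: Population variance = 117.7143 / 7 = 16.8163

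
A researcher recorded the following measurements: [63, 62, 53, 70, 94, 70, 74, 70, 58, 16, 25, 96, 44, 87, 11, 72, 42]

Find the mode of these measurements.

70

Step 1: Count the frequency of each value:
  11: appears 1 time(s)
  16: appears 1 time(s)
  25: appears 1 time(s)
  42: appears 1 time(s)
  44: appears 1 time(s)
  53: appears 1 time(s)
  58: appears 1 time(s)
  62: appears 1 time(s)
  63: appears 1 time(s)
  70: appears 3 time(s)
  72: appears 1 time(s)
  74: appears 1 time(s)
  87: appears 1 time(s)
  94: appears 1 time(s)
  96: appears 1 time(s)
Step 2: The value 70 appears most frequently (3 times).
Step 3: Mode = 70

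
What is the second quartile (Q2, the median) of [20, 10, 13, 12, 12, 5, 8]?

12

Step 1: Sort the data: [5, 8, 10, 12, 12, 13, 20]
Step 2: n = 7
Step 3: Q2 is the median. Since n is odd, it is the middle value at position 4: 12
Step 4: Q2 = 12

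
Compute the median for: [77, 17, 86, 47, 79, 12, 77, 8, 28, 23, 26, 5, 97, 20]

27

Step 1: Sort the data in ascending order: [5, 8, 12, 17, 20, 23, 26, 28, 47, 77, 77, 79, 86, 97]
Step 2: The number of values is n = 14.
Step 3: Since n is even, the median is the average of positions 7 and 8:
  Median = (26 + 28) / 2 = 27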